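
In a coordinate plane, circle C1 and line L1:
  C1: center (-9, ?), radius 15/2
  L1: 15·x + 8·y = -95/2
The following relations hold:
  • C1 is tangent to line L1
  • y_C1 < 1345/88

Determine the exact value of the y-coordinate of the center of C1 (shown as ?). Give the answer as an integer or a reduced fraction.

1. [C1‖L1]  y_C1² − (175/8)y_C1 − 1075/8 = 0  ⇒  y_C1 = -5 or 215/8
2. given y_C1 < 1345/88: keep -5

-5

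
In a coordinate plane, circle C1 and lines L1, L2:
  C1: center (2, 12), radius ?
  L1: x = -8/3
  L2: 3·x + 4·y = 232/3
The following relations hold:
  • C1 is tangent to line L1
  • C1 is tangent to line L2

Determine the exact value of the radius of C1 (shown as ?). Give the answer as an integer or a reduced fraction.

1. [C1‖L1]  r_C1² − 196/9 = 0  ⇒  r_C1 = 14/3 (r>0 drops 1)
2. [C1‖L2]  r_C1² − 196/9 = 0  ⇒  r_C1 = 14/3 (r>0 drops 1)

14/3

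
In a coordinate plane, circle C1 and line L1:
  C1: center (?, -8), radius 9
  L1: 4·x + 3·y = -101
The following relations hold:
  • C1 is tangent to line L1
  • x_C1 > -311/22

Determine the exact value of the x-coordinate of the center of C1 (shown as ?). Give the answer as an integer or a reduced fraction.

-8

1. [C1‖L1]  x_C1² + (77/2)x_C1 + 244 = 0  ⇒  x_C1 = -61/2 or -8
2. given x_C1 > -311/22: keep -8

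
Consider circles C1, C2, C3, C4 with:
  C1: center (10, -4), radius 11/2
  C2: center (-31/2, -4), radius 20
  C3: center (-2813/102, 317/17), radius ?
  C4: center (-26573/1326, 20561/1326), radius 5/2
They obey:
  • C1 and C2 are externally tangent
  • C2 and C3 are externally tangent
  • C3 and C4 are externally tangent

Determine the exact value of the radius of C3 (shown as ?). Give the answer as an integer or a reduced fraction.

1. [ext C2·C3]  r_C3² + 40r_C3 − 2329/9 = 0  ⇒  r_C3 = 17/3 (r>0 drops 1)
2. [ext C3·C4]  r_C3² + 5r_C3 − 544/9 = 0  ⇒  r_C3 = 17/3 (r>0 drops 1)

17/3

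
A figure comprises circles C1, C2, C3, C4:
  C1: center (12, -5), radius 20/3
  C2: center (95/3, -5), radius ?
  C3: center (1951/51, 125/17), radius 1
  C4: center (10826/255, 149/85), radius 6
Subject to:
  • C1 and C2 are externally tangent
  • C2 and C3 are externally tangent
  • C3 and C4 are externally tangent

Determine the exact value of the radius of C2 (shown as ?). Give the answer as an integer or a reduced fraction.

1. [ext C1·C2]  r_C2² + (40/3)r_C2 − 1027/3 = 0  ⇒  r_C2 = 13 (r>0 drops 1)
2. [ext C2·C3]  r_C2² + 2r_C2 − 195 = 0  ⇒  r_C2 = 13 (r>0 drops 1)

13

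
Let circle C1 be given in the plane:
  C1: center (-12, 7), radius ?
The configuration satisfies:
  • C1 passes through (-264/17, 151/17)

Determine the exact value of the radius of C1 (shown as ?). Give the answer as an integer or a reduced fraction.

1. [C1∋P]  r_C1² − 16 = 0  ⇒  r_C1 = 4 (r>0 drops 1)

4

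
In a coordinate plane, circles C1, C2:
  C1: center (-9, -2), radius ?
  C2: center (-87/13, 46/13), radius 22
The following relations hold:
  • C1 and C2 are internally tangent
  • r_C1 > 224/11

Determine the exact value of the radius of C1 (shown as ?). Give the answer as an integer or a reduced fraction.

28

1. [int C1,C2]  r_C1² − 44r_C1 + 448 = 0  ⇒  r_C1 = 16 or 28
2. given r_C1 > 224/11: keep 28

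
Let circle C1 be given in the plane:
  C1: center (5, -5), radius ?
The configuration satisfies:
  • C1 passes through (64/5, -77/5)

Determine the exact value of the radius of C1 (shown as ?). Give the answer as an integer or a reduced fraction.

1. [C1∋P]  r_C1² − 169 = 0  ⇒  r_C1 = 13 (r>0 drops 1)

13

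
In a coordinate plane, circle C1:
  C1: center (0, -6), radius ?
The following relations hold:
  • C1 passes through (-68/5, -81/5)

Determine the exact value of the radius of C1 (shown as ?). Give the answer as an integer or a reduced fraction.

17

1. [C1∋P]  r_C1² − 289 = 0  ⇒  r_C1 = 17 (r>0 drops 1)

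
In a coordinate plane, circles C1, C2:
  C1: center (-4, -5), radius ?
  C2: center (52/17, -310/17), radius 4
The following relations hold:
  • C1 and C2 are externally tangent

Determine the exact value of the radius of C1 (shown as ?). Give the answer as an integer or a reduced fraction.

1. [ext C1·C2]  r_C1² + 8r_C1 − 209 = 0  ⇒  r_C1 = 11 (r>0 drops 1)

11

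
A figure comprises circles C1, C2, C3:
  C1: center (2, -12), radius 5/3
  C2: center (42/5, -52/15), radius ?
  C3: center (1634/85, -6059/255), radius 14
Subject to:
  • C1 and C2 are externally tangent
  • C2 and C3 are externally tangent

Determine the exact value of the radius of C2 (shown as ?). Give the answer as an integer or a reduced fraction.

1. [ext C1·C2]  r_C2² + (10/3)r_C2 − 111 = 0  ⇒  r_C2 = 9 (r>0 drops 1)
2. [ext C2·C3]  r_C2² + 28r_C2 − 333 = 0  ⇒  r_C2 = 9 (r>0 drops 1)

9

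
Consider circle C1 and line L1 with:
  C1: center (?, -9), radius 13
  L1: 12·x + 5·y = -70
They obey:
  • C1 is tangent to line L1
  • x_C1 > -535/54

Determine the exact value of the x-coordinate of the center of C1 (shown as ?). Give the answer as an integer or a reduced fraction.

1. [C1‖L1]  x_C1² + (25/6)x_C1 − 194 = 0  ⇒  x_C1 = -97/6 or 12
2. given x_C1 > -535/54: keep 12

12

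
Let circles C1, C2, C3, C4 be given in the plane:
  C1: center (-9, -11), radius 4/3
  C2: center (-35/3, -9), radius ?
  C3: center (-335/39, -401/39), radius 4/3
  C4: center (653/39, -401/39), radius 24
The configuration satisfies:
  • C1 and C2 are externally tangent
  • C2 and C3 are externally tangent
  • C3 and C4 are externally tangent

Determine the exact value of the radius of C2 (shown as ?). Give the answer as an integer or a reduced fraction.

1. [ext C1·C2]  r_C2² + (8/3)r_C2 − 28/3 = 0  ⇒  r_C2 = 2 (r>0 drops 1)
2. [ext C2·C3]  r_C2² + (8/3)r_C2 − 28/3 = 0  ⇒  r_C2 = 2 (r>0 drops 1)

2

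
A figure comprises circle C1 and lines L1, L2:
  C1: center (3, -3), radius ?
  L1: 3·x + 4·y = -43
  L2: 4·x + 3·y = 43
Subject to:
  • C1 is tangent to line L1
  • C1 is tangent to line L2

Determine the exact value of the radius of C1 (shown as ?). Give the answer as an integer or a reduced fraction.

1. [C1‖L1]  r_C1² − 64 = 0  ⇒  r_C1 = 8 (r>0 drops 1)
2. [C1‖L2]  r_C1² − 64 = 0  ⇒  r_C1 = 8 (r>0 drops 1)

8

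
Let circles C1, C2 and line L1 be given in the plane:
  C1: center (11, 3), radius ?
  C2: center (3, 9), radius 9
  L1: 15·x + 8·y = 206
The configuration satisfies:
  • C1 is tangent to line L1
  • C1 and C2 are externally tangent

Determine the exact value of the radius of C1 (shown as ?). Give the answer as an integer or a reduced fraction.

1

1. [C1‖L1]  r_C1² − 1 = 0  ⇒  r_C1 = 1 (r>0 drops 1)
2. [ext C1·C2]  r_C1² + 18r_C1 − 19 = 0  ⇒  r_C1 = 1 (r>0 drops 1)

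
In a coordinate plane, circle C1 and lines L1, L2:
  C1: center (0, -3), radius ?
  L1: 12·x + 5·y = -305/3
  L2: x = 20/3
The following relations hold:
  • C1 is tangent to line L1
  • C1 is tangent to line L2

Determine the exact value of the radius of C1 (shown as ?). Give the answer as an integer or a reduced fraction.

1. [C1‖L1]  r_C1² − 400/9 = 0  ⇒  r_C1 = 20/3 (r>0 drops 1)
2. [C1‖L2]  r_C1² − 400/9 = 0  ⇒  r_C1 = 20/3 (r>0 drops 1)

20/3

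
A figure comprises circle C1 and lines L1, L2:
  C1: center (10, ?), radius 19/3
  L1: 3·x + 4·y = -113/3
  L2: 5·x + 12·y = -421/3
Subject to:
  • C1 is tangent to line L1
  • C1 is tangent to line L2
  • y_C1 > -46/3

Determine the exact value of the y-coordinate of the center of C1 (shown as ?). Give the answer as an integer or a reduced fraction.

-9

1. [C1‖L1]  y_C1² + (203/6)y_C1 + 447/2 = 0  ⇒  y_C1 = -149/6 or -9
2. [C1‖L2]  y_C1² + (571/18)y_C1 + 409/2 = 0  ⇒  y_C1 = -409/18 or -9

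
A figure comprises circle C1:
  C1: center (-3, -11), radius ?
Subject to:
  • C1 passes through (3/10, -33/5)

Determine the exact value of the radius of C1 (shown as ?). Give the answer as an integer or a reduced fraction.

11/2

1. [C1∋P]  r_C1² − 121/4 = 0  ⇒  r_C1 = 11/2 (r>0 drops 1)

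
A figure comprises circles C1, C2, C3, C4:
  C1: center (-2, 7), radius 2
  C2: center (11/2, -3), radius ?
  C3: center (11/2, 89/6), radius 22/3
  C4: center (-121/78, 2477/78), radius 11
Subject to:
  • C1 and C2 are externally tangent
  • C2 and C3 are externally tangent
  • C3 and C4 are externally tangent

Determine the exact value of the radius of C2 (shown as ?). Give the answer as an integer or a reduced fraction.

21/2

1. [ext C1·C2]  r_C2² + 4r_C2 − 609/4 = 0  ⇒  r_C2 = 21/2 (r>0 drops 1)
2. [ext C2·C3]  r_C2² + (44/3)r_C2 − 1057/4 = 0  ⇒  r_C2 = 21/2 (r>0 drops 1)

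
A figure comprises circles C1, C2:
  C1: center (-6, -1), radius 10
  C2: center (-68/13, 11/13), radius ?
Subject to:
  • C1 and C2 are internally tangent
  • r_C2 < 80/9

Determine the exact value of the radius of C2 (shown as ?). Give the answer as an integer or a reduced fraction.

8

1. [int C1,C2]  r_C2² − 20r_C2 + 96 = 0  ⇒  r_C2 = 8 or 12
2. given r_C2 < 80/9: keep 8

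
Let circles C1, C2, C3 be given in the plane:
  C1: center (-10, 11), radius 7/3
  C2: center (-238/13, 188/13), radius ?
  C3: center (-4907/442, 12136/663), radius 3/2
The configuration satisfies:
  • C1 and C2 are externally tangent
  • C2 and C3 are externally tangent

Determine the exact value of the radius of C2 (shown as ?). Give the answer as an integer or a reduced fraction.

20/3

1. [ext C1·C2]  r_C2² + (14/3)r_C2 − 680/9 = 0  ⇒  r_C2 = 20/3 (r>0 drops 1)
2. [ext C2·C3]  r_C2² + 3r_C2 − 580/9 = 0  ⇒  r_C2 = 20/3 (r>0 drops 1)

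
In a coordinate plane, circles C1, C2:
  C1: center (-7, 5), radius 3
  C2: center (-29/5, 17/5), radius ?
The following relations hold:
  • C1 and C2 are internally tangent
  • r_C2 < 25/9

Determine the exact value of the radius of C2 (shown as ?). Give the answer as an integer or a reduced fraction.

1

1. [int C1,C2]  r_C2² − 6r_C2 + 5 = 0  ⇒  r_C2 = 1 or 5
2. given r_C2 < 25/9: keep 1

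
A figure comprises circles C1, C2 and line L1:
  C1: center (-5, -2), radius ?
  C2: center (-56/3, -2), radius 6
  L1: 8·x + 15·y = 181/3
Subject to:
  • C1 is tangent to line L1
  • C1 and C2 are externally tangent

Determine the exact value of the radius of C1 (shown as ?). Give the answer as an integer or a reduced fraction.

1. [C1‖L1]  r_C1² − 529/9 = 0  ⇒  r_C1 = 23/3 (r>0 drops 1)
2. [ext C1·C2]  r_C1² + 12r_C1 − 1357/9 = 0  ⇒  r_C1 = 23/3 (r>0 drops 1)

23/3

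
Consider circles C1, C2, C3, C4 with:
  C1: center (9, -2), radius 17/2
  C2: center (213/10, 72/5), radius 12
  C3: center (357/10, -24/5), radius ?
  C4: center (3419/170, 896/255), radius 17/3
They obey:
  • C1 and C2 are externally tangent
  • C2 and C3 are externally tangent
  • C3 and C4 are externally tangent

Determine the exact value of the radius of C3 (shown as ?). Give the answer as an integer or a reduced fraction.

12

1. [ext C2·C3]  r_C3² + 24r_C3 − 432 = 0  ⇒  r_C3 = 12 (r>0 drops 1)
2. [ext C3·C4]  r_C3² + (34/3)r_C3 − 280 = 0  ⇒  r_C3 = 12 (r>0 drops 1)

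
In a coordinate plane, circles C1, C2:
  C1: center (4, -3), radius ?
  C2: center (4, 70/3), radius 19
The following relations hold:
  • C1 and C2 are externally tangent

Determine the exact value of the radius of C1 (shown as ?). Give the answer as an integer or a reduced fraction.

1. [ext C1·C2]  r_C1² + 38r_C1 − 2992/9 = 0  ⇒  r_C1 = 22/3 (r>0 drops 1)

22/3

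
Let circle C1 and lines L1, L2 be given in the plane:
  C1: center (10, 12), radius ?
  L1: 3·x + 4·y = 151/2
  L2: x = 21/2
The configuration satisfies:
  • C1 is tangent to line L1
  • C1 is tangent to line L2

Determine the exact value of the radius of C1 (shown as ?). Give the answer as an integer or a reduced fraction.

1/2

1. [C1‖L1]  r_C1² − 1/4 = 0  ⇒  r_C1 = 1/2 (r>0 drops 1)
2. [C1‖L2]  r_C1² − 1/4 = 0  ⇒  r_C1 = 1/2 (r>0 drops 1)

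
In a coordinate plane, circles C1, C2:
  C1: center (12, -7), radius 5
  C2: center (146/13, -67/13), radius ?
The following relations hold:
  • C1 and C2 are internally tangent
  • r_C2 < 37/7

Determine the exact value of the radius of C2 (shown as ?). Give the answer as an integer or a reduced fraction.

3

1. [int C1,C2]  r_C2² − 10r_C2 + 21 = 0  ⇒  r_C2 = 3 or 7
2. given r_C2 < 37/7: keep 3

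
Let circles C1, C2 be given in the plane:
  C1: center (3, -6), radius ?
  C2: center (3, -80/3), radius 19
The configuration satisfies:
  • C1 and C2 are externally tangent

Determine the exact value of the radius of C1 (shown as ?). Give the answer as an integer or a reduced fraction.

5/3

1. [ext C1·C2]  r_C1² + 38r_C1 − 595/9 = 0  ⇒  r_C1 = 5/3 (r>0 drops 1)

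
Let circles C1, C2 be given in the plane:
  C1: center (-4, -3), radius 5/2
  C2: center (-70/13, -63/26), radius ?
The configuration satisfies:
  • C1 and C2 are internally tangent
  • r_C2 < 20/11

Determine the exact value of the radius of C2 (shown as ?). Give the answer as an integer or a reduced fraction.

1

1. [int C1,C2]  r_C2² − 5r_C2 + 4 = 0  ⇒  r_C2 = 1 or 4
2. given r_C2 < 20/11: keep 1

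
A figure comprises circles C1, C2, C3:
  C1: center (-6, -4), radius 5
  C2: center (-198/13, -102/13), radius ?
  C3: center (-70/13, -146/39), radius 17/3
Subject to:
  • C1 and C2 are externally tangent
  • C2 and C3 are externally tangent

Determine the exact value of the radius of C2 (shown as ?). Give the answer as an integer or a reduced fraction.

5

1. [ext C1·C2]  r_C2² + 10r_C2 − 75 = 0  ⇒  r_C2 = 5 (r>0 drops 1)
2. [ext C2·C3]  r_C2² + (34/3)r_C2 − 245/3 = 0  ⇒  r_C2 = 5 (r>0 drops 1)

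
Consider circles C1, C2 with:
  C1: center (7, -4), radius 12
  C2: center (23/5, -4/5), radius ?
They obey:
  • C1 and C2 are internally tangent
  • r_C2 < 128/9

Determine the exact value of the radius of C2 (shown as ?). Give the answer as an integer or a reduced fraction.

1. [int C1,C2]  r_C2² − 24r_C2 + 128 = 0  ⇒  r_C2 = 8 or 16
2. given r_C2 < 128/9: keep 8

8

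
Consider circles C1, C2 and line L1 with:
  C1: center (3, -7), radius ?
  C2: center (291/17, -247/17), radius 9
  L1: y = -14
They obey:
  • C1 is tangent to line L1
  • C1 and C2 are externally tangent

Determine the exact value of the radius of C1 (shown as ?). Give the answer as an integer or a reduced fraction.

1. [C1‖L1]  r_C1² − 49 = 0  ⇒  r_C1 = 7 (r>0 drops 1)
2. [ext C1·C2]  r_C1² + 18r_C1 − 175 = 0  ⇒  r_C1 = 7 (r>0 drops 1)

7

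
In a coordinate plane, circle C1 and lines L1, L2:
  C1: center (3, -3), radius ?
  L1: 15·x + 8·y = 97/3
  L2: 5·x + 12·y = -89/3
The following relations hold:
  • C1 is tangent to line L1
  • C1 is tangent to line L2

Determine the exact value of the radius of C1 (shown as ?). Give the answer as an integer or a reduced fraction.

1. [C1‖L1]  r_C1² − 4/9 = 0  ⇒  r_C1 = 2/3 (r>0 drops 1)
2. [C1‖L2]  r_C1² − 4/9 = 0  ⇒  r_C1 = 2/3 (r>0 drops 1)

2/3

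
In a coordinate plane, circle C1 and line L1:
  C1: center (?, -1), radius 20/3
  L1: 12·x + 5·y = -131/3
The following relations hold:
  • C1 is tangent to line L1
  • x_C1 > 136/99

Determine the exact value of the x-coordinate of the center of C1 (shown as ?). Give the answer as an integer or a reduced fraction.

1. [C1‖L1]  x_C1² + (58/9)x_C1 − 376/9 = 0  ⇒  x_C1 = -94/9 or 4
2. given x_C1 > 136/99: keep 4

4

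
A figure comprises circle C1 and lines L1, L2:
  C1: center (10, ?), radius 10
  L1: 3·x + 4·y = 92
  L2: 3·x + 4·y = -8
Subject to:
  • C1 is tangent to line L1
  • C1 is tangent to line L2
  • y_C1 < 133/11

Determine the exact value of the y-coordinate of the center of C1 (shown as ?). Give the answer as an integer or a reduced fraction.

3

1. [C1‖L1]  y_C1² − 31y_C1 + 84 = 0  ⇒  y_C1 = 3 or 28
2. [C1‖L2]  y_C1² + 19y_C1 − 66 = 0  ⇒  y_C1 = -22 or 3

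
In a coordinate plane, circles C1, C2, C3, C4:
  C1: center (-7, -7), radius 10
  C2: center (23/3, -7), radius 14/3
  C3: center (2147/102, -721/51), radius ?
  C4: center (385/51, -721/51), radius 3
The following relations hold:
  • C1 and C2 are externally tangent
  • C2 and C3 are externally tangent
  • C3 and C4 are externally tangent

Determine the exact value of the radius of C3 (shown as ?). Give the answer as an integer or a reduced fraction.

21/2

1. [ext C2·C3]  r_C3² + (28/3)r_C3 − 833/4 = 0  ⇒  r_C3 = 21/2 (r>0 drops 1)
2. [ext C3·C4]  r_C3² + 6r_C3 − 693/4 = 0  ⇒  r_C3 = 21/2 (r>0 drops 1)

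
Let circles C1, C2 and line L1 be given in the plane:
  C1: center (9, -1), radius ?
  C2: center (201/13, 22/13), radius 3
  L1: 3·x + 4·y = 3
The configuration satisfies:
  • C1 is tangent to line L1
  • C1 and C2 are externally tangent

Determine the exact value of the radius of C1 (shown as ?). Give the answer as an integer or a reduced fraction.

4

1. [C1‖L1]  r_C1² − 16 = 0  ⇒  r_C1 = 4 (r>0 drops 1)
2. [ext C1·C2]  r_C1² + 6r_C1 − 40 = 0  ⇒  r_C1 = 4 (r>0 drops 1)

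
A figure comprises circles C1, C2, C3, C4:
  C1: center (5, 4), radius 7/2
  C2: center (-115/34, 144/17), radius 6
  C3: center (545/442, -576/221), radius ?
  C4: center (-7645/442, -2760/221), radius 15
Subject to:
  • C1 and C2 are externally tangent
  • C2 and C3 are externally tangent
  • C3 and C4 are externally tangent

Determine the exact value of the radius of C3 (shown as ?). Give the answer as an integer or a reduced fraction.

1. [ext C2·C3]  r_C3² + 12r_C3 − 108 = 0  ⇒  r_C3 = 6 (r>0 drops 1)
2. [ext C3·C4]  r_C3² + 30r_C3 − 216 = 0  ⇒  r_C3 = 6 (r>0 drops 1)

6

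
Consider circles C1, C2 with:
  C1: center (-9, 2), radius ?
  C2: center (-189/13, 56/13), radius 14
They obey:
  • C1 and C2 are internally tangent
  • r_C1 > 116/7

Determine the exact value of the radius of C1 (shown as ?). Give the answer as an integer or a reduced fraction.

20

1. [int C1,C2]  r_C1² − 28r_C1 + 160 = 0  ⇒  r_C1 = 8 or 20
2. given r_C1 > 116/7: keep 20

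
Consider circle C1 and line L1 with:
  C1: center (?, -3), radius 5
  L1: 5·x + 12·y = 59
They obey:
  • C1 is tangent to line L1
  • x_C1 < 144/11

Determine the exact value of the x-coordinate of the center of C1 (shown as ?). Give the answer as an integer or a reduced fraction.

6

1. [C1‖L1]  x_C1² − 38x_C1 + 192 = 0  ⇒  x_C1 = 6 or 32
2. given x_C1 < 144/11: keep 6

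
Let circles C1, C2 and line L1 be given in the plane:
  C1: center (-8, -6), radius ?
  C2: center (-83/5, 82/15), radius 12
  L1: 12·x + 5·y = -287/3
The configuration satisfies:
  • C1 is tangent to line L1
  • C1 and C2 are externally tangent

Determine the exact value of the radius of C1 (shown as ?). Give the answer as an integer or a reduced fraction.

1. [C1‖L1]  r_C1² − 49/9 = 0  ⇒  r_C1 = 7/3 (r>0 drops 1)
2. [ext C1·C2]  r_C1² + 24r_C1 − 553/9 = 0  ⇒  r_C1 = 7/3 (r>0 drops 1)

7/3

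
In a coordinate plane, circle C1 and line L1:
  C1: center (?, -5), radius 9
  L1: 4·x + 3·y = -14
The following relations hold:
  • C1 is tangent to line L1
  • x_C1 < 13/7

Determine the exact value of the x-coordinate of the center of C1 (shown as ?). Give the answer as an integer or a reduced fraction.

1. [C1‖L1]  x_C1² − (1/2)x_C1 − 253/2 = 0  ⇒  x_C1 = -11 or 23/2
2. given x_C1 < 13/7: keep -11

-11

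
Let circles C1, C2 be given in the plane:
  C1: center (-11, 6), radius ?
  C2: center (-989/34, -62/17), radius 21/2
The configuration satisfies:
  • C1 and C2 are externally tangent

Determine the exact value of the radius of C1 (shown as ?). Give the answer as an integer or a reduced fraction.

10

1. [ext C1·C2]  r_C1² + 21r_C1 − 310 = 0  ⇒  r_C1 = 10 (r>0 drops 1)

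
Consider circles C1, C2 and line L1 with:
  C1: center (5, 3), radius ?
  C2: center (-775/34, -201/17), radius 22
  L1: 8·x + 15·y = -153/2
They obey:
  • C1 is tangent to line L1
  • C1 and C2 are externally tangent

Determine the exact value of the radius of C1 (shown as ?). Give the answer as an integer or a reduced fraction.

19/2

1. [C1‖L1]  r_C1² − 361/4 = 0  ⇒  r_C1 = 19/2 (r>0 drops 1)
2. [ext C1·C2]  r_C1² + 44r_C1 − 2033/4 = 0  ⇒  r_C1 = 19/2 (r>0 drops 1)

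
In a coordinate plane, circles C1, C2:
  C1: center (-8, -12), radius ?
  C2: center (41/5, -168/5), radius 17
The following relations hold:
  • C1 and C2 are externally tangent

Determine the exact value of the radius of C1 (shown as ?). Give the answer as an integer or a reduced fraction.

1. [ext C1·C2]  r_C1² + 34r_C1 − 440 = 0  ⇒  r_C1 = 10 (r>0 drops 1)

10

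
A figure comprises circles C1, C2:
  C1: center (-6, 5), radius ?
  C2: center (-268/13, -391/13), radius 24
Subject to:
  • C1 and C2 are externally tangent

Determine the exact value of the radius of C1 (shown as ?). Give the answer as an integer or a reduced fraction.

14

1. [ext C1·C2]  r_C1² + 48r_C1 − 868 = 0  ⇒  r_C1 = 14 (r>0 drops 1)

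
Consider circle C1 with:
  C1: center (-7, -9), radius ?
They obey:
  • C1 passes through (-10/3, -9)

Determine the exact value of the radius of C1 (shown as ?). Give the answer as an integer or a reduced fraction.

11/3

1. [C1∋P]  r_C1² − 121/9 = 0  ⇒  r_C1 = 11/3 (r>0 drops 1)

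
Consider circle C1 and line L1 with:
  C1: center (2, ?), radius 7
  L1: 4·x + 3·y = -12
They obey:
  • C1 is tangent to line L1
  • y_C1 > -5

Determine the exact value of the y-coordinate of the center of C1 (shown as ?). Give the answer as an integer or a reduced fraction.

5

1. [C1‖L1]  y_C1² + (40/3)y_C1 − 275/3 = 0  ⇒  y_C1 = -55/3 or 5
2. given y_C1 > -5: keep 5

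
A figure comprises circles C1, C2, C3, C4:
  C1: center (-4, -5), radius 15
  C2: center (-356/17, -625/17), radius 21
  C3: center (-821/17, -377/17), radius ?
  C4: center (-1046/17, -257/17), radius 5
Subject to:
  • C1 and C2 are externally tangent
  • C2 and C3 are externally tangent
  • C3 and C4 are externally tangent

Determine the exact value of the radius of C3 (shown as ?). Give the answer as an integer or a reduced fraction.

10

1. [ext C2·C3]  r_C3² + 42r_C3 − 520 = 0  ⇒  r_C3 = 10 (r>0 drops 1)
2. [ext C3·C4]  r_C3² + 10r_C3 − 200 = 0  ⇒  r_C3 = 10 (r>0 drops 1)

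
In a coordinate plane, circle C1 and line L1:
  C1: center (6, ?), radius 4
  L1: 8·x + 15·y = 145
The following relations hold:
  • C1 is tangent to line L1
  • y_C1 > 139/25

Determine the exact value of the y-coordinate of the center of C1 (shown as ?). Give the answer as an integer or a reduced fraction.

1. [C1‖L1]  y_C1² − (194/15)y_C1 + 319/15 = 0  ⇒  y_C1 = 29/15 or 11
2. given y_C1 > 139/25: keep 11

11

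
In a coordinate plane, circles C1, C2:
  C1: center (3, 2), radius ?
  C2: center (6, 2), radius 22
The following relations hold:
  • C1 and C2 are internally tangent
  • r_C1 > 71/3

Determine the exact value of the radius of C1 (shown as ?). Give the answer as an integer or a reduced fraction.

25

1. [int C1,C2]  r_C1² − 44r_C1 + 475 = 0  ⇒  r_C1 = 19 or 25
2. given r_C1 > 71/3: keep 25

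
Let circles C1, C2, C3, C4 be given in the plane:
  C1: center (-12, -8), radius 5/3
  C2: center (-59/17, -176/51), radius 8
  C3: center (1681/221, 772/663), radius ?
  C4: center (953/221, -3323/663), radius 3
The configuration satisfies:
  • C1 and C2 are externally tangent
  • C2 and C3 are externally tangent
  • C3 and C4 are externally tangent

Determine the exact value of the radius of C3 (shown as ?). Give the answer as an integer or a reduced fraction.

4

1. [ext C2·C3]  r_C3² + 16r_C3 − 80 = 0  ⇒  r_C3 = 4 (r>0 drops 1)
2. [ext C3·C4]  r_C3² + 6r_C3 − 40 = 0  ⇒  r_C3 = 4 (r>0 drops 1)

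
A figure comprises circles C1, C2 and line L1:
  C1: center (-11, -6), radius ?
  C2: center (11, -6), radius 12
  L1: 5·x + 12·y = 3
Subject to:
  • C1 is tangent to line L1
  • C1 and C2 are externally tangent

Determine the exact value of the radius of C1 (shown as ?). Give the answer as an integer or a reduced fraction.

1. [C1‖L1]  r_C1² − 100 = 0  ⇒  r_C1 = 10 (r>0 drops 1)
2. [ext C1·C2]  r_C1² + 24r_C1 − 340 = 0  ⇒  r_C1 = 10 (r>0 drops 1)

10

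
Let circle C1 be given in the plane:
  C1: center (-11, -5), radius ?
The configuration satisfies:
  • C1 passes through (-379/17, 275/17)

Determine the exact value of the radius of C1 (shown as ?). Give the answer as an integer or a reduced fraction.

1. [C1∋P]  r_C1² − 576 = 0  ⇒  r_C1 = 24 (r>0 drops 1)

24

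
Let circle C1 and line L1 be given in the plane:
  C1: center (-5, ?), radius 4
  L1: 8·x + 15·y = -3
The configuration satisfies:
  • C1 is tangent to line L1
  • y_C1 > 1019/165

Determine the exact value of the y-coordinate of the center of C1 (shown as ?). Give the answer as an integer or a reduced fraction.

7

1. [C1‖L1]  y_C1² − (74/15)y_C1 − 217/15 = 0  ⇒  y_C1 = -31/15 or 7
2. given y_C1 > 1019/165: keep 7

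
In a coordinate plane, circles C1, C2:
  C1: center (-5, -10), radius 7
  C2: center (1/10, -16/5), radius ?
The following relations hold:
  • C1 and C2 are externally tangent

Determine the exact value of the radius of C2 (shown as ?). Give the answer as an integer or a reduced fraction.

1. [ext C1·C2]  r_C2² + 14r_C2 − 93/4 = 0  ⇒  r_C2 = 3/2 (r>0 drops 1)

3/2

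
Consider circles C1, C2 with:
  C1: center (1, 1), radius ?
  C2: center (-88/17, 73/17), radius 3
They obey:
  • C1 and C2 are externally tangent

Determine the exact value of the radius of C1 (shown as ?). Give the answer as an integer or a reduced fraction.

1. [ext C1·C2]  r_C1² + 6r_C1 − 40 = 0  ⇒  r_C1 = 4 (r>0 drops 1)

4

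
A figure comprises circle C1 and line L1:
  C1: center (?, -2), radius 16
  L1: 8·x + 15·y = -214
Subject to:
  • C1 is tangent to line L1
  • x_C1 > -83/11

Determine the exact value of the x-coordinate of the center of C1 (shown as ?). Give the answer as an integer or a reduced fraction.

11

1. [C1‖L1]  x_C1² + 46x_C1 − 627 = 0  ⇒  x_C1 = -57 or 11
2. given x_C1 > -83/11: keep 11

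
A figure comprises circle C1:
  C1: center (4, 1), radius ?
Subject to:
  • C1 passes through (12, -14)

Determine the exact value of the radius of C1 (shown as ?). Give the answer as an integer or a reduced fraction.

1. [C1∋P]  r_C1² − 289 = 0  ⇒  r_C1 = 17 (r>0 drops 1)

17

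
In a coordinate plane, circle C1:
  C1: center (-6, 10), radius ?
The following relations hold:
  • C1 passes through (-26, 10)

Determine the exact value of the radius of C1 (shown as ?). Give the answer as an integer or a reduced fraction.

1. [C1∋P]  r_C1² − 400 = 0  ⇒  r_C1 = 20 (r>0 drops 1)

20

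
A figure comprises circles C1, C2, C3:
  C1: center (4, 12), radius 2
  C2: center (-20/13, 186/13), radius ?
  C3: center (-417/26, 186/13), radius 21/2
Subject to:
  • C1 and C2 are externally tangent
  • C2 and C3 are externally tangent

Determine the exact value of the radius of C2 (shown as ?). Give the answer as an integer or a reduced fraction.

1. [ext C1·C2]  r_C2² + 4r_C2 − 32 = 0  ⇒  r_C2 = 4 (r>0 drops 1)
2. [ext C2·C3]  r_C2² + 21r_C2 − 100 = 0  ⇒  r_C2 = 4 (r>0 drops 1)

4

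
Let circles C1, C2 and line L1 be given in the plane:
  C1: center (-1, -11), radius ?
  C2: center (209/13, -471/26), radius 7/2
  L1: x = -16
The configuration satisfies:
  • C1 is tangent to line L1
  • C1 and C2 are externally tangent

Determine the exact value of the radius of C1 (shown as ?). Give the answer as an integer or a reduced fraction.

15

1. [C1‖L1]  r_C1² − 225 = 0  ⇒  r_C1 = 15 (r>0 drops 1)
2. [ext C1·C2]  r_C1² + 7r_C1 − 330 = 0  ⇒  r_C1 = 15 (r>0 drops 1)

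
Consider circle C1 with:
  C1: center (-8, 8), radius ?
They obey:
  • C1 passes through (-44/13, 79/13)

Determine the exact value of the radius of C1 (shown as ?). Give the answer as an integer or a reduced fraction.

5

1. [C1∋P]  r_C1² − 25 = 0  ⇒  r_C1 = 5 (r>0 drops 1)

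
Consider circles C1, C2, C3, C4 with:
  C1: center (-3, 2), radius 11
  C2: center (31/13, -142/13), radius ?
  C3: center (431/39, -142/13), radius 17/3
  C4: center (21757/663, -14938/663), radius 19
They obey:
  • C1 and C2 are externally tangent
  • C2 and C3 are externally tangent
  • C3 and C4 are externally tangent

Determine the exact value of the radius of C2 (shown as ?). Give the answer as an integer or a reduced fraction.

3

1. [ext C1·C2]  r_C2² + 22r_C2 − 75 = 0  ⇒  r_C2 = 3 (r>0 drops 1)
2. [ext C2·C3]  r_C2² + (34/3)r_C2 − 43 = 0  ⇒  r_C2 = 3 (r>0 drops 1)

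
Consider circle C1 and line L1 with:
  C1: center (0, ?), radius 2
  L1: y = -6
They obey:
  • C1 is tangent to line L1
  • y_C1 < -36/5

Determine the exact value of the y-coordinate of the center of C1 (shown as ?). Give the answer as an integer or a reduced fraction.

-8

1. [C1‖L1]  y_C1² + 12y_C1 + 32 = 0  ⇒  y_C1 = -8 or -4
2. given y_C1 < -36/5: keep -8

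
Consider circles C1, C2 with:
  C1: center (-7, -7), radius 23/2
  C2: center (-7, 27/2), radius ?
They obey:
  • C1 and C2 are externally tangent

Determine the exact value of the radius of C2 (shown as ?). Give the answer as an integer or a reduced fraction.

9

1. [ext C1·C2]  r_C2² + 23r_C2 − 288 = 0  ⇒  r_C2 = 9 (r>0 drops 1)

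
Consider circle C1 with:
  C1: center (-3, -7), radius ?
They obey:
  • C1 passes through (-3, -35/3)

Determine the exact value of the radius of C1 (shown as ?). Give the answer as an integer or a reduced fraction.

1. [C1∋P]  r_C1² − 196/9 = 0  ⇒  r_C1 = 14/3 (r>0 drops 1)

14/3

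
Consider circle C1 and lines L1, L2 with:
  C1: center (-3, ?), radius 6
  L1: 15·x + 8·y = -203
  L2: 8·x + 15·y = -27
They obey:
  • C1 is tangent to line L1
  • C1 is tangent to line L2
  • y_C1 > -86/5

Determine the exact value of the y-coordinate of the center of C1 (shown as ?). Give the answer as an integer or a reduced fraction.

1. [C1‖L1]  y_C1² + (79/2)y_C1 + 455/2 = 0  ⇒  y_C1 = -65/2 or -7
2. [C1‖L2]  y_C1² + (2/5)y_C1 − 231/5 = 0  ⇒  y_C1 = -7 or 33/5

-7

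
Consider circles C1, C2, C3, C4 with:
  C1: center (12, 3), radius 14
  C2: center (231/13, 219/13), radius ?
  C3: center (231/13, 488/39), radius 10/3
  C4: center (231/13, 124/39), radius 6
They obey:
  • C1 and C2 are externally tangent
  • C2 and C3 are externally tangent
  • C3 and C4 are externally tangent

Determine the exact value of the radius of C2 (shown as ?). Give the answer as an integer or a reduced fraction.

1

1. [ext C1·C2]  r_C2² + 28r_C2 − 29 = 0  ⇒  r_C2 = 1 (r>0 drops 1)
2. [ext C2·C3]  r_C2² + (20/3)r_C2 − 23/3 = 0  ⇒  r_C2 = 1 (r>0 drops 1)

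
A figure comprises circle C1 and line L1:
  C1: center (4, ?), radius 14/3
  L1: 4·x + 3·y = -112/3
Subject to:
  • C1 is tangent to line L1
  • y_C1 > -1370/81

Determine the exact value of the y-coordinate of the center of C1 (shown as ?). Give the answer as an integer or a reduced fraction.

-10

1. [C1‖L1]  y_C1² + (320/9)y_C1 + 2300/9 = 0  ⇒  y_C1 = -230/9 or -10
2. given y_C1 > -1370/81: keep -10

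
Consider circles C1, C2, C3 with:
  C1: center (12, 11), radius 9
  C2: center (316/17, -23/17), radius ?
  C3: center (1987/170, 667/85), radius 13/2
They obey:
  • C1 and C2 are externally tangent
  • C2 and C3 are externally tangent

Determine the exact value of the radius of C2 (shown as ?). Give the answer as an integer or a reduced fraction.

1. [ext C1·C2]  r_C2² + 18r_C2 − 115 = 0  ⇒  r_C2 = 5 (r>0 drops 1)
2. [ext C2·C3]  r_C2² + 13r_C2 − 90 = 0  ⇒  r_C2 = 5 (r>0 drops 1)

5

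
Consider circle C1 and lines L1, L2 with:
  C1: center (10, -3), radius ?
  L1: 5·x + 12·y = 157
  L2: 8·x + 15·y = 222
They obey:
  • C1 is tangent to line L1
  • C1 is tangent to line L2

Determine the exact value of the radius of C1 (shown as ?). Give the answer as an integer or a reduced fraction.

11

1. [C1‖L1]  r_C1² − 121 = 0  ⇒  r_C1 = 11 (r>0 drops 1)
2. [C1‖L2]  r_C1² − 121 = 0  ⇒  r_C1 = 11 (r>0 drops 1)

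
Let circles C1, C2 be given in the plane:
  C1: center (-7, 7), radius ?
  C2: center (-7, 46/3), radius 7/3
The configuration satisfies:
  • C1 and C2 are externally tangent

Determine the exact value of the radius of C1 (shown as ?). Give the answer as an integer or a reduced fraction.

1. [ext C1·C2]  r_C1² + (14/3)r_C1 − 64 = 0  ⇒  r_C1 = 6 (r>0 drops 1)

6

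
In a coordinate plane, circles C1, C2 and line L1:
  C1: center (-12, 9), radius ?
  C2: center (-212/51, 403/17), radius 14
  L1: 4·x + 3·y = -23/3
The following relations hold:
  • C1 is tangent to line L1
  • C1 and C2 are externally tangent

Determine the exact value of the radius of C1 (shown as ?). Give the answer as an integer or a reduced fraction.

8/3

1. [C1‖L1]  r_C1² − 64/9 = 0  ⇒  r_C1 = 8/3 (r>0 drops 1)
2. [ext C1·C2]  r_C1² + 28r_C1 − 736/9 = 0  ⇒  r_C1 = 8/3 (r>0 drops 1)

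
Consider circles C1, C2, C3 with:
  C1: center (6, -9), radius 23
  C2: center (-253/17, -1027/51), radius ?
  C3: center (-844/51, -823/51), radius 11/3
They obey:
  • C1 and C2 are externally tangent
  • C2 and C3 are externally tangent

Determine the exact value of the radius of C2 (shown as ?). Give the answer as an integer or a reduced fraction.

1. [ext C1·C2]  r_C2² + 46r_C2 − 280/9 = 0  ⇒  r_C2 = 2/3 (r>0 drops 1)
2. [ext C2·C3]  r_C2² + (22/3)r_C2 − 16/3 = 0  ⇒  r_C2 = 2/3 (r>0 drops 1)

2/3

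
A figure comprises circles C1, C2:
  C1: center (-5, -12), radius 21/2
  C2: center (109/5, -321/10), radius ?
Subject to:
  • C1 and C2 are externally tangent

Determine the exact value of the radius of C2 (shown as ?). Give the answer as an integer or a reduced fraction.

23

1. [ext C1·C2]  r_C2² + 21r_C2 − 1012 = 0  ⇒  r_C2 = 23 (r>0 drops 1)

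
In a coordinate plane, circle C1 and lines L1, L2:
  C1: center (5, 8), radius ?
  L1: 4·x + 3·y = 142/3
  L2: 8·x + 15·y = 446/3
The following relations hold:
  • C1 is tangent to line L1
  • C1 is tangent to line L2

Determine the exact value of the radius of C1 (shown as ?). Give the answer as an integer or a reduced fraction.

1. [C1‖L1]  r_C1² − 4/9 = 0  ⇒  r_C1 = 2/3 (r>0 drops 1)
2. [C1‖L2]  r_C1² − 4/9 = 0  ⇒  r_C1 = 2/3 (r>0 drops 1)

2/3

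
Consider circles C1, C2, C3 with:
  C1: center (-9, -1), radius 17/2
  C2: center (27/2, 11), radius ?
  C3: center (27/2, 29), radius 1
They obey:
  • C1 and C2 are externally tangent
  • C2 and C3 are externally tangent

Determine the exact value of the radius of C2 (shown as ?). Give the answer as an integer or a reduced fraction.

1. [ext C1·C2]  r_C2² + 17r_C2 − 578 = 0  ⇒  r_C2 = 17 (r>0 drops 1)
2. [ext C2·C3]  r_C2² + 2r_C2 − 323 = 0  ⇒  r_C2 = 17 (r>0 drops 1)

17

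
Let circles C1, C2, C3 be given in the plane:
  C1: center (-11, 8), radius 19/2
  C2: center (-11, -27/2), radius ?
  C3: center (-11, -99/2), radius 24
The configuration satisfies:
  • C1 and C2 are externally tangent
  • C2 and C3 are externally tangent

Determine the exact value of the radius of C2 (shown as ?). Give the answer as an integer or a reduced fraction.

1. [ext C1·C2]  r_C2² + 19r_C2 − 372 = 0  ⇒  r_C2 = 12 (r>0 drops 1)
2. [ext C2·C3]  r_C2² + 48r_C2 − 720 = 0  ⇒  r_C2 = 12 (r>0 drops 1)

12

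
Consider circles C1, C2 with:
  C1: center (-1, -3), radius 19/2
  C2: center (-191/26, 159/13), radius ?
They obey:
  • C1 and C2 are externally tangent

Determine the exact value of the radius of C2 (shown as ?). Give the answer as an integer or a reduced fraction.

1. [ext C1·C2]  r_C2² + 19r_C2 − 182 = 0  ⇒  r_C2 = 7 (r>0 drops 1)

7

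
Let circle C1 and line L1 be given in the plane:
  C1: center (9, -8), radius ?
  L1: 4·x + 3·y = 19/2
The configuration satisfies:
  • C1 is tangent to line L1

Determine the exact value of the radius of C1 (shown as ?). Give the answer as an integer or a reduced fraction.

1/2

1. [C1‖L1]  r_C1² − 1/4 = 0  ⇒  r_C1 = 1/2 (r>0 drops 1)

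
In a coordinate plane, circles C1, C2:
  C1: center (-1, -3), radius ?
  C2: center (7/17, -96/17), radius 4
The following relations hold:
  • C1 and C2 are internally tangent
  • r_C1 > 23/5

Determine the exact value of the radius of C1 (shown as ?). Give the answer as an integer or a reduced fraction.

7

1. [int C1,C2]  r_C1² − 8r_C1 + 7 = 0  ⇒  r_C1 = 1 or 7
2. given r_C1 > 23/5: keep 7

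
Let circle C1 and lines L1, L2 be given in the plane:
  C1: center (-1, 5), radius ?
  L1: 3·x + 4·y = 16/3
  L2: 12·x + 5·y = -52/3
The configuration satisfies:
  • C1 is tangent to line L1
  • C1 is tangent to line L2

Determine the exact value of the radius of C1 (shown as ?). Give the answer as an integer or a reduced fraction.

1. [C1‖L1]  r_C1² − 49/9 = 0  ⇒  r_C1 = 7/3 (r>0 drops 1)
2. [C1‖L2]  r_C1² − 49/9 = 0  ⇒  r_C1 = 7/3 (r>0 drops 1)

7/3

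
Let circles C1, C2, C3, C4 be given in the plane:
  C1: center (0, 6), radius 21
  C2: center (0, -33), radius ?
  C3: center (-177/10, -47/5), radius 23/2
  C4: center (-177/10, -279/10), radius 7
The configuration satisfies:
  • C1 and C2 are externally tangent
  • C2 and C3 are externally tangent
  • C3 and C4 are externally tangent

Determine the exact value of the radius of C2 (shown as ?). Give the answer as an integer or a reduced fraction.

1. [ext C1·C2]  r_C2² + 42r_C2 − 1080 = 0  ⇒  r_C2 = 18 (r>0 drops 1)
2. [ext C2·C3]  r_C2² + 23r_C2 − 738 = 0  ⇒  r_C2 = 18 (r>0 drops 1)

18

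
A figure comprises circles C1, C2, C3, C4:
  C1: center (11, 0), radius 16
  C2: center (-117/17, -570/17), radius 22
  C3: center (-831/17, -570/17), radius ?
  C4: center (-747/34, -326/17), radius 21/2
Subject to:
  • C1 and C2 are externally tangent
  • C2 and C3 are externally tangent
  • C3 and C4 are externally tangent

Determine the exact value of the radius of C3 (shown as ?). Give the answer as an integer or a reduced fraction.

1. [ext C2·C3]  r_C3² + 44r_C3 − 1280 = 0  ⇒  r_C3 = 20 (r>0 drops 1)
2. [ext C3·C4]  r_C3² + 21r_C3 − 820 = 0  ⇒  r_C3 = 20 (r>0 drops 1)

20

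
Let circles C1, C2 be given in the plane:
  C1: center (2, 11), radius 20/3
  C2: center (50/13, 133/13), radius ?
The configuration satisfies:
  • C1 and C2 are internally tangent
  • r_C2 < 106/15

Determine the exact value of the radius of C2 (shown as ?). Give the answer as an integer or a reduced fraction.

14/3

1. [int C1,C2]  r_C2² − (40/3)r_C2 + 364/9 = 0  ⇒  r_C2 = 14/3 or 26/3
2. given r_C2 < 106/15: keep 14/3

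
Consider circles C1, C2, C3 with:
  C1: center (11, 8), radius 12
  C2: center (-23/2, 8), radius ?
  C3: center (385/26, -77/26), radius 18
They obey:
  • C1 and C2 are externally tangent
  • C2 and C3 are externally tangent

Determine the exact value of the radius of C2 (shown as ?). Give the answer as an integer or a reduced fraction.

21/2

1. [ext C1·C2]  r_C2² + 24r_C2 − 1449/4 = 0  ⇒  r_C2 = 21/2 (r>0 drops 1)
2. [ext C2·C3]  r_C2² + 36r_C2 − 1953/4 = 0  ⇒  r_C2 = 21/2 (r>0 drops 1)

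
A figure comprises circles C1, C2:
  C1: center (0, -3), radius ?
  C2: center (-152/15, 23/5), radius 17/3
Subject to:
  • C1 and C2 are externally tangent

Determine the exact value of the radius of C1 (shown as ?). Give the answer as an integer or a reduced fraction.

7

1. [ext C1·C2]  r_C1² + (34/3)r_C1 − 385/3 = 0  ⇒  r_C1 = 7 (r>0 drops 1)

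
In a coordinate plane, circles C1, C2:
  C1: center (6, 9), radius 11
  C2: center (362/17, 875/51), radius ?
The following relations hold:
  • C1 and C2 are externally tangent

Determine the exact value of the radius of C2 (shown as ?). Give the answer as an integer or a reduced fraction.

1. [ext C1·C2]  r_C2² + 22r_C2 − 1615/9 = 0  ⇒  r_C2 = 19/3 (r>0 drops 1)

19/3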